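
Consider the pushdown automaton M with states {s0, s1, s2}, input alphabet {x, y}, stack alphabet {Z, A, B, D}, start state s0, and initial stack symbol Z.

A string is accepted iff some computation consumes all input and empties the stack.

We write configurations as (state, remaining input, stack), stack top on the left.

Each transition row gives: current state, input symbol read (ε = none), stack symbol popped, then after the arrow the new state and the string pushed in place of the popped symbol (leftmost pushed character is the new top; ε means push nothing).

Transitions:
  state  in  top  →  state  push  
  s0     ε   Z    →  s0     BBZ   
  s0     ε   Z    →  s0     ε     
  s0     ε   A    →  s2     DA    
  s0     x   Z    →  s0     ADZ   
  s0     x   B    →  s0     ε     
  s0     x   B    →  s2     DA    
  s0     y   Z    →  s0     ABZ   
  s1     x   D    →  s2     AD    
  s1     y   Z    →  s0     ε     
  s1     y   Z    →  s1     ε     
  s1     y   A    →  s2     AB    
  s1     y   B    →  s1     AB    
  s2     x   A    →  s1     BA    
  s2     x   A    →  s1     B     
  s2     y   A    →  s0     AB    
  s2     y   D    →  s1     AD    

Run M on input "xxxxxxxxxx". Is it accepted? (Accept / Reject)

Accept

One accepting computation: (s0, xxxxxxxxxx, Z) ⊢ (s0, xxxxxxxxxx, BBZ) ⊢ (s0, xxxxxxxxx, BZ) ⊢ (s0, xxxxxxxx, Z) ⊢ (s0, xxxxxxxx, BBZ) ⊢ (s0, xxxxxxx, BZ) ⊢ (s0, xxxxxx, Z) ⊢ (s0, xxxxxx, BBZ) ⊢ (s0, xxxxx, BZ) ⊢ (s0, xxxx, Z) ⊢ (s0, xxxx, BBZ) ⊢ (s0, xxx, BZ) ⊢ (s0, xx, Z) ⊢ (s0, xx, BBZ) ⊢ (s0, x, BZ) ⊢ (s0, ε, Z) ⊢ (s0, ε, ε)
All input consumed and the stack is empty.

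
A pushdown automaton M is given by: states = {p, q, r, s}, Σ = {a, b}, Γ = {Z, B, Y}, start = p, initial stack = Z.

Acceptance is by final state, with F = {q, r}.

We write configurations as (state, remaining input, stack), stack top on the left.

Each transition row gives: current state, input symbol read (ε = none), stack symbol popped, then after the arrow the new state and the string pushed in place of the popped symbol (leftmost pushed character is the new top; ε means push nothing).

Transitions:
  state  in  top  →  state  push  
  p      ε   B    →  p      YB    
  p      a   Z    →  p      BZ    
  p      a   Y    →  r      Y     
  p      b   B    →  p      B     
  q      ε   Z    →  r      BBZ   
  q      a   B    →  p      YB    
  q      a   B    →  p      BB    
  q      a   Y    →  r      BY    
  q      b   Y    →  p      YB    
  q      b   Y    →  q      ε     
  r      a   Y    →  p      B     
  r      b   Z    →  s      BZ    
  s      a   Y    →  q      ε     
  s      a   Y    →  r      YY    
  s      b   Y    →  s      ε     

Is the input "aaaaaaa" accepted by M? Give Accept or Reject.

Reject

No computation consumes all input and reaches a final state.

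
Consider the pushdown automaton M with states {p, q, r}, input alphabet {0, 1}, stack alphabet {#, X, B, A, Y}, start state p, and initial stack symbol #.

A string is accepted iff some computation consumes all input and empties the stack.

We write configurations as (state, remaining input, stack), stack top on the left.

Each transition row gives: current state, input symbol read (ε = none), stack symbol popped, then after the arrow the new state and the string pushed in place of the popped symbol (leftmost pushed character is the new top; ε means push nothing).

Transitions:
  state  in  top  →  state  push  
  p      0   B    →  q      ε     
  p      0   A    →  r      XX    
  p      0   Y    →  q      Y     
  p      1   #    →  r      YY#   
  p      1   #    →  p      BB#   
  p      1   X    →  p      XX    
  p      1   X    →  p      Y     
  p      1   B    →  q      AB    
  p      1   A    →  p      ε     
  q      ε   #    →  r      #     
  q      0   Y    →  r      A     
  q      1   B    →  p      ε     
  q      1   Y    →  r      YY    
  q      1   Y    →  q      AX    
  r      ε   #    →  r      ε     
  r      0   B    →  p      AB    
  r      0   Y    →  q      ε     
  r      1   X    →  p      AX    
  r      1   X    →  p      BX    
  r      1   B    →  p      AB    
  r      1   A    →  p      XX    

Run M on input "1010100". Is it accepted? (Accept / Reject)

Reject

No computation consumes all input and empties the stack.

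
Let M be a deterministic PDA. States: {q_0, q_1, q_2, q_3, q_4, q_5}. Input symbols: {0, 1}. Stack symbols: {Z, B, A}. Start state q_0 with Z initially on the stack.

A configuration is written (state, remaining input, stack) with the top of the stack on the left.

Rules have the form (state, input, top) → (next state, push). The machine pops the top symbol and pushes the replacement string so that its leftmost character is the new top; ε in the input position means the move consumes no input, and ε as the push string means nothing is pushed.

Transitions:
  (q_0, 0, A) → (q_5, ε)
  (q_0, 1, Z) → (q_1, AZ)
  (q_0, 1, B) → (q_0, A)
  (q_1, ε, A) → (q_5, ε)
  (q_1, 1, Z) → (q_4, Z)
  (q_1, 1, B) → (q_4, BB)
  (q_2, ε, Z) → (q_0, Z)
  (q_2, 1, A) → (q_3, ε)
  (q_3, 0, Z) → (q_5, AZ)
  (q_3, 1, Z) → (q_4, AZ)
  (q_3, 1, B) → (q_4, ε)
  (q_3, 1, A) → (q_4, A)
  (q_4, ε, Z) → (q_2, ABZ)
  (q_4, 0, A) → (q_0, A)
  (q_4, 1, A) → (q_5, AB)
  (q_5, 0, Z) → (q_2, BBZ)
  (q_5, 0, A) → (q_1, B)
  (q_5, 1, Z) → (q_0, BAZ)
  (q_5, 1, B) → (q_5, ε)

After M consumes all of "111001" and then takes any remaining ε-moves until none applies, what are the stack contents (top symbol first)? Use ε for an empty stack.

BBZ

(q_0, 111001, Z)
  read 1, top Z: go to q_1, push AZ → (q_1, 11001, AZ)
  ε-move, top A: go to q_5, push ε → (q_5, 11001, Z)
  read 1, top Z: go to q_0, push BAZ → (q_0, 1001, BAZ)
  read 1, top B: go to q_0, push A → (q_0, 001, AAZ)
  read 0, top A: go to q_5, push ε → (q_5, 01, AZ)
  read 0, top A: go to q_1, push B → (q_1, 1, BZ)
  read 1, top B: go to q_4, push BB → (q_4, ε, BBZ)
All input consumed in state q_4 with stack BBZ.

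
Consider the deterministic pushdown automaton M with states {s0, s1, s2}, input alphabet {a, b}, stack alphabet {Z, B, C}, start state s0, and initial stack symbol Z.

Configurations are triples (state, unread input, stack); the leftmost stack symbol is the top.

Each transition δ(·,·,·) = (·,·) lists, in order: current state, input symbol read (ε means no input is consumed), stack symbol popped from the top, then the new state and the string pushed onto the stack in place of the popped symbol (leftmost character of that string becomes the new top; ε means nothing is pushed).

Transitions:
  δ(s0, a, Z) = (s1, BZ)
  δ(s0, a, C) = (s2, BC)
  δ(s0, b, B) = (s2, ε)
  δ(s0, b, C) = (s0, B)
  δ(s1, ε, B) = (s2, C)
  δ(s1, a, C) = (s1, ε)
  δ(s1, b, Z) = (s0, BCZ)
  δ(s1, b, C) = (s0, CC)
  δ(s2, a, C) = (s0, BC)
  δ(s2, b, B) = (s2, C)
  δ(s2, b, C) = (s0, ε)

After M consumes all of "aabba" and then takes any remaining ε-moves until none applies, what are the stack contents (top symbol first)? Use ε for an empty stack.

(s0, aabba, Z) ⊢ (s1, abba, BZ) ⊢ (s2, abba, CZ) ⊢ (s0, bba, BCZ) ⊢ (s2, ba, CZ) ⊢ (s0, a, Z) ⊢ (s1, ε, BZ) ⊢ (s2, ε, CZ)
All input consumed in state s2 with stack CZ.

CZ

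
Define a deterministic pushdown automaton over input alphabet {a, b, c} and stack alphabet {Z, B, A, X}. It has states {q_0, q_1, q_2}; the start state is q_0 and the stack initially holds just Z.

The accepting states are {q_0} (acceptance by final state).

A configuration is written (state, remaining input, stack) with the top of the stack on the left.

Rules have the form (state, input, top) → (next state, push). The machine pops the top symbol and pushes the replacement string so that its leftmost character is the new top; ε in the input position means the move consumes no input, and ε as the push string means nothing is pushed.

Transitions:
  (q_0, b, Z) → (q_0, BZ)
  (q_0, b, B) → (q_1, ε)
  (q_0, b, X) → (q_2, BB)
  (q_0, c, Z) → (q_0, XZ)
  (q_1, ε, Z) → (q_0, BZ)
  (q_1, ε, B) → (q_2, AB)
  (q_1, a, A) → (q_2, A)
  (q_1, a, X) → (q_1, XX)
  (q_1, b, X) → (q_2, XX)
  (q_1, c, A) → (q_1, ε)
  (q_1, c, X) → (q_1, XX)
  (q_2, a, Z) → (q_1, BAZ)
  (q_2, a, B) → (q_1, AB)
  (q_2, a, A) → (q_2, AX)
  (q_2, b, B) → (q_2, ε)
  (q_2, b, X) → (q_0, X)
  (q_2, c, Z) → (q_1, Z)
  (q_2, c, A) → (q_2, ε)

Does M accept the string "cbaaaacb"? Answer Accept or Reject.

Accept

(q_0, cbaaaacb, Z)
  read c, top Z: go to q_0, push XZ → (q_0, baaaacb, XZ)
  read b, top X: go to q_2, push BB → (q_2, aaaacb, BBZ)
  read a, top B: go to q_1, push AB → (q_1, aaacb, ABBZ)
  read a, top A: go to q_2, push A → (q_2, aacb, ABBZ)
  read a, top A: go to q_2, push AX → (q_2, acb, AXBBZ)
  read a, top A: go to q_2, push AX → (q_2, cb, AXXBBZ)
  read c, top A: go to q_2, push ε → (q_2, b, XXBBZ)
  read b, top X: go to q_0, push X → (q_0, ε, XXBBZ)
All input consumed; state q_0 ∈ F.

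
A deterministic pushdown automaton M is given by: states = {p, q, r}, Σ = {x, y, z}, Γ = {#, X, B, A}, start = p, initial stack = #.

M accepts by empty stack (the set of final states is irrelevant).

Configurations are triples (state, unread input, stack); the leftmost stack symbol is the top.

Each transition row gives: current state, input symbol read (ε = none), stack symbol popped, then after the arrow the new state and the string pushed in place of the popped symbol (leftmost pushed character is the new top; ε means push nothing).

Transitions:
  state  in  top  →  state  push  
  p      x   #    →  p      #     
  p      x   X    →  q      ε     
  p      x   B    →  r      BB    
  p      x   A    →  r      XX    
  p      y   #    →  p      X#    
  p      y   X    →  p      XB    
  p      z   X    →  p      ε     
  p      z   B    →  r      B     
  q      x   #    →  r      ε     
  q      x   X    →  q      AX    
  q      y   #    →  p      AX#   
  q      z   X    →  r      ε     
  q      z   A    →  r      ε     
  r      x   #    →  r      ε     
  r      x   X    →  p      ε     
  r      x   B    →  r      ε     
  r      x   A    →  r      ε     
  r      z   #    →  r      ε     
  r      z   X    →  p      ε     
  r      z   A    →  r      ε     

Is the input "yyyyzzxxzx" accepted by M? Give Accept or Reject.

(p, yyyyzzxxzx, #)
  read y, top #: go to p, push X# → (p, yyyzzxxzx, X#)
  read y, top X: go to p, push XB → (p, yyzzxxzx, XB#)
  read y, top X: go to p, push XB → (p, yzzxxzx, XBB#)
  read y, top X: go to p, push XB → (p, zzxxzx, XBBB#)
  read z, top X: go to p, push ε → (p, zxxzx, BBB#)
  read z, top B: go to r, push B → (r, xxzx, BBB#)
  read x, top B: go to r, push ε → (r, xzx, BB#)
  read x, top B: go to r, push ε → (r, zx, B#)
No transition applies at (r, zx, B#); input not fully consumed.

Reject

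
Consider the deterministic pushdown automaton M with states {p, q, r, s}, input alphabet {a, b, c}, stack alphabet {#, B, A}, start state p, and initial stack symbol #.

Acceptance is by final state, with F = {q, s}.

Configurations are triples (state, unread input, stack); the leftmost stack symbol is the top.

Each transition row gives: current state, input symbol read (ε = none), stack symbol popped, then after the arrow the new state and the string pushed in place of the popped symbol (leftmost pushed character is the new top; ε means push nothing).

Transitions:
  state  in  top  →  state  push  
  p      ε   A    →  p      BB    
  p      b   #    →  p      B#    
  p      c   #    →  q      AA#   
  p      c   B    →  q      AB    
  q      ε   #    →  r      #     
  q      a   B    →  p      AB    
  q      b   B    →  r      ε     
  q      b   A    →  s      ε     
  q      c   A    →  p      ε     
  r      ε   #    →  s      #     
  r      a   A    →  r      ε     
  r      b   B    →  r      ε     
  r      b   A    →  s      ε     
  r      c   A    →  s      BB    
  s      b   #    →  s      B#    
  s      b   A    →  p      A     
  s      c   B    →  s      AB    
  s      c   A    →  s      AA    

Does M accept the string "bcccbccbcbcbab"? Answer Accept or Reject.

(p, bcccbccbcbcbab, #)
  read b, top #: go to p, push B# → (p, cccbccbcbcbab, B#)
  read c, top B: go to q, push AB → (q, ccbccbcbcbab, AB#)
  read c, top A: go to p, push ε → (p, cbccbcbcbab, B#)
  read c, top B: go to q, push AB → (q, bccbcbcbab, AB#)
  read b, top A: go to s, push ε → (s, ccbcbcbab, B#)
  read c, top B: go to s, push AB → (s, cbcbcbab, AB#)
  read c, top A: go to s, push AA → (s, bcbcbab, AAB#)
  read b, top A: go to p, push A → (p, cbcbab, AAB#)
  ε-move, top A: go to p, push BB → (p, cbcbab, BBAB#)
  read c, top B: go to q, push AB → (q, bcbab, ABBAB#)
  read b, top A: go to s, push ε → (s, cbab, BBAB#)
  read c, top B: go to s, push AB → (s, bab, ABBAB#)
  read b, top A: go to p, push A → (p, ab, ABBAB#)
  ε-move, top A: go to p, push BB → (p, ab, BBBBAB#)
No transition applies at (p, ab, BBBBAB#); input not fully consumed.

Reject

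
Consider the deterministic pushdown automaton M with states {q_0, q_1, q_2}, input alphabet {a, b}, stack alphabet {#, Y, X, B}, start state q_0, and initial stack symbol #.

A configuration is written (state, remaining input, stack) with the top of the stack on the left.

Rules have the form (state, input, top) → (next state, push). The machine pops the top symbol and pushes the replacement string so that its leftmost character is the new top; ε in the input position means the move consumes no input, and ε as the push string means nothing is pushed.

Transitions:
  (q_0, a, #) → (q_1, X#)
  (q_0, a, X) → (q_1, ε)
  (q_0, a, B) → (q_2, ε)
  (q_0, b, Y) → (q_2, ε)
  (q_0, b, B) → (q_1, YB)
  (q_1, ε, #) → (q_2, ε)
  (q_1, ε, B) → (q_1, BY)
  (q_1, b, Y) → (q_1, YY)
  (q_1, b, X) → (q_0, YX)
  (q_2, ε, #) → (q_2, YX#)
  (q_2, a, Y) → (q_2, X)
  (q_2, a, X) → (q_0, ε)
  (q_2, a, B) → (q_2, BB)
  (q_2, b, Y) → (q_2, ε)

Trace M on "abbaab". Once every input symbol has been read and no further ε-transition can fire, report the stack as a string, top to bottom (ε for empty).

YX#

(q_0, abbaab, #) ⊢ (q_1, bbaab, X#) ⊢ (q_0, baab, YX#) ⊢ (q_2, aab, X#) ⊢ (q_0, ab, #) ⊢ (q_1, b, X#) ⊢ (q_0, ε, YX#)
All input consumed in state q_0 with stack YX#.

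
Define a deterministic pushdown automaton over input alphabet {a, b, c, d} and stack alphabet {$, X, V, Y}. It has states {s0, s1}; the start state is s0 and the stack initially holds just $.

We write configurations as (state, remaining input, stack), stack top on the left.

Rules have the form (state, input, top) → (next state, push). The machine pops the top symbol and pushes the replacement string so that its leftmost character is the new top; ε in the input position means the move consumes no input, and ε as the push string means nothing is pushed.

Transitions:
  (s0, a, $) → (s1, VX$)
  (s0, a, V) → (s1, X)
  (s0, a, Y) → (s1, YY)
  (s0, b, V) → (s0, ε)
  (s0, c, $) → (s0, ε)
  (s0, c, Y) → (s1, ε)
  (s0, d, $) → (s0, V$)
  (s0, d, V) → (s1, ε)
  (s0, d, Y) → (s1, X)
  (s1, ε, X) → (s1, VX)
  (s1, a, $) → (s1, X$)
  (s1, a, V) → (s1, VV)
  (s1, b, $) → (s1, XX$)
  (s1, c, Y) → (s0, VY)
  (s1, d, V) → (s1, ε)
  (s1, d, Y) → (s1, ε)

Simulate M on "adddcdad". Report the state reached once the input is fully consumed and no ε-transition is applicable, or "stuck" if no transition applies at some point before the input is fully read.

stuck

(s0, adddcdad, $)
  read a, top $: go to s1, push VX$ → (s1, dddcdad, VX$)
  read d, top V: go to s1, push ε → (s1, ddcdad, X$)
  ε-move, top X: go to s1, push VX → (s1, ddcdad, VX$)
  read d, top V: go to s1, push ε → (s1, dcdad, X$)
  ε-move, top X: go to s1, push VX → (s1, dcdad, VX$)
  read d, top V: go to s1, push ε → (s1, cdad, X$)
  ε-move, top X: go to s1, push VX → (s1, cdad, VX$)
No transition for (s1, c, top V); M blocks with input cdad remaining.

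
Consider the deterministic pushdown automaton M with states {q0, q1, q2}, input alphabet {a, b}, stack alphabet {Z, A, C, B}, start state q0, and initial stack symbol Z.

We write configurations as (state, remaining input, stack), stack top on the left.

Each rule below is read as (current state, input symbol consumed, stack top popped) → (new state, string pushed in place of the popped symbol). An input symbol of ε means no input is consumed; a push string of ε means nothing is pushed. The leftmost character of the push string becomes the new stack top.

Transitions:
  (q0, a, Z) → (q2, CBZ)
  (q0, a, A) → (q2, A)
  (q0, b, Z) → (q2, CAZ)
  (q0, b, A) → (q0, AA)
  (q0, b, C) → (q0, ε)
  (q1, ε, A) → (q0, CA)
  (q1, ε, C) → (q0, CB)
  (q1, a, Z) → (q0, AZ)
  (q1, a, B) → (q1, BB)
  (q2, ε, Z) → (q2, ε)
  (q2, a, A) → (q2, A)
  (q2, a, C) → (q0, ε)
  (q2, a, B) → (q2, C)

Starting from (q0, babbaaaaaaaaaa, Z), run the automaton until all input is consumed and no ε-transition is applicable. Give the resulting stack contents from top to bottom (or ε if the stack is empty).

AAAZ

(q0, babbaaaaaaaaaa, Z)
  read b, top Z: go to q2, push CAZ → (q2, abbaaaaaaaaaa, CAZ)
  read a, top C: go to q0, push ε → (q0, bbaaaaaaaaaa, AZ)
  read b, top A: go to q0, push AA → (q0, baaaaaaaaaa, AAZ)
  read b, top A: go to q0, push AA → (q0, aaaaaaaaaa, AAAZ)
  read a, top A: go to q2, push A → (q2, aaaaaaaaa, AAAZ)
  read a, top A: go to q2, push A → (q2, aaaaaaaa, AAAZ)
  read a, top A: go to q2, push A → (q2, aaaaaaa, AAAZ)
  read a, top A: go to q2, push A → (q2, aaaaaa, AAAZ)
  read a, top A: go to q2, push A → (q2, aaaaa, AAAZ)
  read a, top A: go to q2, push A → (q2, aaaa, AAAZ)
  read a, top A: go to q2, push A → (q2, aaa, AAAZ)
  read a, top A: go to q2, push A → (q2, aa, AAAZ)
  read a, top A: go to q2, push A → (q2, a, AAAZ)
  read a, top A: go to q2, push A → (q2, ε, AAAZ)
All input consumed in state q2 with stack AAAZ.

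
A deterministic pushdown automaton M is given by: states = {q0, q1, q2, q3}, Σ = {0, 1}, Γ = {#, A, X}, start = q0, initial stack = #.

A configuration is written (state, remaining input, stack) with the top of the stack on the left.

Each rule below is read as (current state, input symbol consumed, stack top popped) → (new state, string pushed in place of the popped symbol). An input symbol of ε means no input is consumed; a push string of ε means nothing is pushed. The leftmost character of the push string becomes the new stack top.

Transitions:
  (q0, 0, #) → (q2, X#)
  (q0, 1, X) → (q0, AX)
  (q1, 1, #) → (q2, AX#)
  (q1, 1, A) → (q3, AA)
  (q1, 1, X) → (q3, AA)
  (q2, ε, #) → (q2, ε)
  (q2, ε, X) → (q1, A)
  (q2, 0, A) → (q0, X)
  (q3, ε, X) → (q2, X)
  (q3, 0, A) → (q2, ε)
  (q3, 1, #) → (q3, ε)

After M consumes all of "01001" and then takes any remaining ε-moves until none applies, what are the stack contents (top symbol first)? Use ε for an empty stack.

AX#

(q0, 01001, #) ⊢ (q2, 1001, X#) ⊢ (q1, 1001, A#) ⊢ (q3, 001, AA#) ⊢ (q2, 01, A#) ⊢ (q0, 1, X#) ⊢ (q0, ε, AX#)
All input consumed in state q0 with stack AX#.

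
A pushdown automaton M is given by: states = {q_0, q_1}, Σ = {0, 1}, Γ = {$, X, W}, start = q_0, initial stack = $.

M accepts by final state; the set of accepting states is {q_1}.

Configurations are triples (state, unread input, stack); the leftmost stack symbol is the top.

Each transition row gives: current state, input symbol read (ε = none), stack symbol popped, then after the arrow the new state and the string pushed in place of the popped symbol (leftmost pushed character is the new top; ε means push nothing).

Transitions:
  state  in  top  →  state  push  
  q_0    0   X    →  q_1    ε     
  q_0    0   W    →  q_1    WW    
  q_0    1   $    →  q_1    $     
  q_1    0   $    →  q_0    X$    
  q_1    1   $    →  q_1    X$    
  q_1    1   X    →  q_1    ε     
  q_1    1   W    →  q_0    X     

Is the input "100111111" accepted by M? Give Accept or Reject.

One accepting computation: (q_0, 100111111, $) ⊢ (q_1, 00111111, $) ⊢ (q_0, 0111111, X$) ⊢ (q_1, 111111, $) ⊢ (q_1, 11111, X$) ⊢ (q_1, 1111, $) ⊢ (q_1, 111, X$) ⊢ (q_1, 11, $) ⊢ (q_1, 1, X$) ⊢ (q_1, ε, $)
All input consumed and state q_1 ∈ F.

Accept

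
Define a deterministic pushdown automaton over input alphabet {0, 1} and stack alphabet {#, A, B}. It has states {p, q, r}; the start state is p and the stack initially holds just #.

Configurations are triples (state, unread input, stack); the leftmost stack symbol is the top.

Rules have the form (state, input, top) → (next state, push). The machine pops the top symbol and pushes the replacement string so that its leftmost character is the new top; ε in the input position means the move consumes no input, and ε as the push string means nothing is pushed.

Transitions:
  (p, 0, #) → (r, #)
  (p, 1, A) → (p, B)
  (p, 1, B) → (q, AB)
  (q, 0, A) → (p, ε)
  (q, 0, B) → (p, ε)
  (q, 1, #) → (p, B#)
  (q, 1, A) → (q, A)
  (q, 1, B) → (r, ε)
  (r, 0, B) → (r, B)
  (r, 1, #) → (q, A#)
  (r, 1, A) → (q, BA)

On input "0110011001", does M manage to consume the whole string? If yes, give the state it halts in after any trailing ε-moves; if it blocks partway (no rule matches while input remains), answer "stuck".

q

(p, 0110011001, #)
  read 0, top #: go to r, push # → (r, 110011001, #)
  read 1, top #: go to q, push A# → (q, 10011001, A#)
  read 1, top A: go to q, push A → (q, 0011001, A#)
  read 0, top A: go to p, push ε → (p, 011001, #)
  read 0, top #: go to r, push # → (r, 11001, #)
  read 1, top #: go to q, push A# → (q, 1001, A#)
  read 1, top A: go to q, push A → (q, 001, A#)
  read 0, top A: go to p, push ε → (p, 01, #)
  read 0, top #: go to r, push # → (r, 1, #)
  read 1, top #: go to q, push A# → (q, ε, A#)
All input consumed; M is in state q.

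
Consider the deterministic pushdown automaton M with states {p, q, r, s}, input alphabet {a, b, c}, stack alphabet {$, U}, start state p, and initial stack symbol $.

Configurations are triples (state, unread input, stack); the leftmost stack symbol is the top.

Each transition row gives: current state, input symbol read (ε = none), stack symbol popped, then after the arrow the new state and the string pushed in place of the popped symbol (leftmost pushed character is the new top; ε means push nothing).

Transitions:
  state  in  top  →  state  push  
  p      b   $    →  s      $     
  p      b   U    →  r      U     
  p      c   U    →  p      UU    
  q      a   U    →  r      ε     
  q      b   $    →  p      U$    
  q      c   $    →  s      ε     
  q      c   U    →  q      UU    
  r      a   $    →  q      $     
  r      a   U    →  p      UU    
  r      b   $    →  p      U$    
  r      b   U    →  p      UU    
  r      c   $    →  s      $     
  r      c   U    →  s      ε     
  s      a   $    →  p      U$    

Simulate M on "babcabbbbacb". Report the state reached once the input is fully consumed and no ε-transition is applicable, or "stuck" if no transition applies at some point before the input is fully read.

(p, babcabbbbacb, $)
  read b, top $: go to s, push $ → (s, abcabbbbacb, $)
  read a, top $: go to p, push U$ → (p, bcabbbbacb, U$)
  read b, top U: go to r, push U → (r, cabbbbacb, U$)
  read c, top U: go to s, push ε → (s, abbbbacb, $)
  read a, top $: go to p, push U$ → (p, bbbbacb, U$)
  read b, top U: go to r, push U → (r, bbbacb, U$)
  read b, top U: go to p, push UU → (p, bbacb, UU$)
  read b, top U: go to r, push U → (r, bacb, UU$)
  read b, top U: go to p, push UU → (p, acb, UUU$)
No transition for (p, a, top U); M blocks with input acb remaining.

stuck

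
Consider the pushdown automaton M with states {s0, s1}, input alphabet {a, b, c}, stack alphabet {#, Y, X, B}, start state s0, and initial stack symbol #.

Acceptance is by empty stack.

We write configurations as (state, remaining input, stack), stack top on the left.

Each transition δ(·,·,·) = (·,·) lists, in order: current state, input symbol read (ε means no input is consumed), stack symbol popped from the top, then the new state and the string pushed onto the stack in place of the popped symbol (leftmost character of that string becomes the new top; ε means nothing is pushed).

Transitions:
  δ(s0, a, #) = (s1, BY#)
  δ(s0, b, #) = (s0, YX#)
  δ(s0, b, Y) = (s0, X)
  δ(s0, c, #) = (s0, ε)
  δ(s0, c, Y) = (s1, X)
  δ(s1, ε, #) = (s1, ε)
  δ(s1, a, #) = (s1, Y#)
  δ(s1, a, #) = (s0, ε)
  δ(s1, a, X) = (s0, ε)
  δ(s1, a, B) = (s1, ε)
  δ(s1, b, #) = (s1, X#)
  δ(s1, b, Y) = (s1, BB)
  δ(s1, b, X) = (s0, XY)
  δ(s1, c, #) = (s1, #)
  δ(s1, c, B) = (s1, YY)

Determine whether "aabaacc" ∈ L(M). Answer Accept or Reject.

Accept

One accepting computation: (s0, aabaacc, #) ⊢ (s1, abaacc, BY#) ⊢ (s1, baacc, Y#) ⊢ (s1, aacc, BB#) ⊢ (s1, acc, B#) ⊢ (s1, cc, #) ⊢ (s1, c, #) ⊢ (s1, ε, #) ⊢ (s1, ε, ε)
All input consumed and the stack is empty.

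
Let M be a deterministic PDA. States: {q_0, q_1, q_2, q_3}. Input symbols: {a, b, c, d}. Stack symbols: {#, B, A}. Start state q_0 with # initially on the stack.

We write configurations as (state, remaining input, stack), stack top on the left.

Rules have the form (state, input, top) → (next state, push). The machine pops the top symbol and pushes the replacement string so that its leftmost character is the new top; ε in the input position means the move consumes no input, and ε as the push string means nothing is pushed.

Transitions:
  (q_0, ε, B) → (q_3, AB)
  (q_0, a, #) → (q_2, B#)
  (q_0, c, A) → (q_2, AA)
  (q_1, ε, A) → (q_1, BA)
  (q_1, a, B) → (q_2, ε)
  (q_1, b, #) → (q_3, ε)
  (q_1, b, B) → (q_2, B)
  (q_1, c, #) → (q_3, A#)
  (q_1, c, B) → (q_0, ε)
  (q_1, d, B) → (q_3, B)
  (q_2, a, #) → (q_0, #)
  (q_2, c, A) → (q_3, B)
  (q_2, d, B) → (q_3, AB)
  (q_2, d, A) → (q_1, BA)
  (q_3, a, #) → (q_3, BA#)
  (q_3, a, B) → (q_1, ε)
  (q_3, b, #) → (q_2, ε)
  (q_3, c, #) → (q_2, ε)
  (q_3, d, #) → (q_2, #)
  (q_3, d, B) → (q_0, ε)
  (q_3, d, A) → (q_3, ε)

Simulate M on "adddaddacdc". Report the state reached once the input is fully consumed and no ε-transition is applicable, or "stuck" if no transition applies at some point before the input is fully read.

q_2

(q_0, adddaddacdc, #)
  read a, top #: go to q_2, push B# → (q_2, dddaddacdc, B#)
  read d, top B: go to q_3, push AB → (q_3, ddaddacdc, AB#)
  read d, top A: go to q_3, push ε → (q_3, daddacdc, B#)
  read d, top B: go to q_0, push ε → (q_0, addacdc, #)
  read a, top #: go to q_2, push B# → (q_2, ddacdc, B#)
  read d, top B: go to q_3, push AB → (q_3, dacdc, AB#)
  read d, top A: go to q_3, push ε → (q_3, acdc, B#)
  read a, top B: go to q_1, push ε → (q_1, cdc, #)
  read c, top #: go to q_3, push A# → (q_3, dc, A#)
  read d, top A: go to q_3, push ε → (q_3, c, #)
  read c, top #: go to q_2, push ε → (q_2, ε, ε)
All input consumed; M is in state q_2.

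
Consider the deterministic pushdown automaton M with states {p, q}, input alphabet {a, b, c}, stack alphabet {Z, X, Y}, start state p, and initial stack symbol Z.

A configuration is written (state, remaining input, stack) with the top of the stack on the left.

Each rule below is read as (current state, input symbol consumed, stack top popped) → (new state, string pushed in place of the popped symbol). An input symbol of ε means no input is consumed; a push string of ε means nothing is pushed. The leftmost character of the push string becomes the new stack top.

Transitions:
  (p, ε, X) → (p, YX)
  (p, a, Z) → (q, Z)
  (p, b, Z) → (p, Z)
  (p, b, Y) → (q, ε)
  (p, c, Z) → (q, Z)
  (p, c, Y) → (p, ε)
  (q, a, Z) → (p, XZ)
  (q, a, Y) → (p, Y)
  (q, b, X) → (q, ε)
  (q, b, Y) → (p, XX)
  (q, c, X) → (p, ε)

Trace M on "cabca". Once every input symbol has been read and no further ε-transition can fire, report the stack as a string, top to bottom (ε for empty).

(p, cabca, Z)
  read c, top Z: go to q, push Z → (q, abca, Z)
  read a, top Z: go to p, push XZ → (p, bca, XZ)
  ε-move, top X: go to p, push YX → (p, bca, YXZ)
  read b, top Y: go to q, push ε → (q, ca, XZ)
  read c, top X: go to p, push ε → (p, a, Z)
  read a, top Z: go to q, push Z → (q, ε, Z)
All input consumed in state q with stack Z.

Z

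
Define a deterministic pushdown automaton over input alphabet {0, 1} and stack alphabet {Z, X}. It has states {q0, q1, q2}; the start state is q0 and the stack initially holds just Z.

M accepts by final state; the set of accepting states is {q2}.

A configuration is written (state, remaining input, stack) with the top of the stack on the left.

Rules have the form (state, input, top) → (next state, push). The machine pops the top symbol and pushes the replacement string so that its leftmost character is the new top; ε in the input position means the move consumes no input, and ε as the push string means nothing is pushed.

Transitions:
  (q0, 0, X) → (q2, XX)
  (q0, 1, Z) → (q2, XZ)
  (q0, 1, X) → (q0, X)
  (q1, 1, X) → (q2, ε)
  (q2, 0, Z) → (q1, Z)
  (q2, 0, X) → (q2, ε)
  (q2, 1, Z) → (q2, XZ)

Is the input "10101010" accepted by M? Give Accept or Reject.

(q0, 10101010, Z) ⊢ (q2, 0101010, XZ) ⊢ (q2, 101010, Z) ⊢ (q2, 01010, XZ) ⊢ (q2, 1010, Z) ⊢ (q2, 010, XZ) ⊢ (q2, 10, Z) ⊢ (q2, 0, XZ) ⊢ (q2, ε, Z)
All input consumed; state q2 ∈ F.

Accept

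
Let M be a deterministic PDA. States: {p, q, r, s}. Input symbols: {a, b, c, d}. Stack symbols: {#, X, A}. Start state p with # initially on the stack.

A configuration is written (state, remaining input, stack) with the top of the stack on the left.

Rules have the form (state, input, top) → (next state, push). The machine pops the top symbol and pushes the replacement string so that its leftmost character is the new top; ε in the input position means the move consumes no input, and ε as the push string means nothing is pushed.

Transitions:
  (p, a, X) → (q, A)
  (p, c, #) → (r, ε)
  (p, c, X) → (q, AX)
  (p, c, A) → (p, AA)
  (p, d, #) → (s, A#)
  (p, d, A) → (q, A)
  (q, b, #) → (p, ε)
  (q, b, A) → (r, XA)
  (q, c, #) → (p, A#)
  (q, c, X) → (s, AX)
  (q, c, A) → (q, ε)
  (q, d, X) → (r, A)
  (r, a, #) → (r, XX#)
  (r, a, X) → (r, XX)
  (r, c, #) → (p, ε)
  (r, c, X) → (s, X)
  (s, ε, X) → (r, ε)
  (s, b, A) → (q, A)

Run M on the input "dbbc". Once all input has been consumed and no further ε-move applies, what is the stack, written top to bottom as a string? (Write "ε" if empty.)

(p, dbbc, #) ⊢ (s, bbc, A#) ⊢ (q, bc, A#) ⊢ (r, c, XA#) ⊢ (s, ε, XA#) ⊢ (r, ε, A#)
All input consumed in state r with stack A#.

A#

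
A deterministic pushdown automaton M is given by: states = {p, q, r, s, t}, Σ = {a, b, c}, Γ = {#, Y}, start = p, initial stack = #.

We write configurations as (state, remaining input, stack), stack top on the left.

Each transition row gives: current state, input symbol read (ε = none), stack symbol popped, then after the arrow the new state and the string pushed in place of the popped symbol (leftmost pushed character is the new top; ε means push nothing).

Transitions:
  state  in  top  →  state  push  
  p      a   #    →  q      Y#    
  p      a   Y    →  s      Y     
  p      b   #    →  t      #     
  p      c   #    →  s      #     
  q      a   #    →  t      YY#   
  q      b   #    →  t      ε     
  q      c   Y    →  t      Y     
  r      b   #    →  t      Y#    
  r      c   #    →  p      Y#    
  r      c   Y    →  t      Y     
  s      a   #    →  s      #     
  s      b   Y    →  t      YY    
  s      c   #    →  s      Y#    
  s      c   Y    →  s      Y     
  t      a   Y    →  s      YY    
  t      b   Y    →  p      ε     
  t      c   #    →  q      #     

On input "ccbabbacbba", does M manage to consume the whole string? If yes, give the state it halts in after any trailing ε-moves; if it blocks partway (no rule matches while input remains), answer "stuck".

(p, ccbabbacbba, #)
  read c, top #: go to s, push # → (s, cbabbacbba, #)
  read c, top #: go to s, push Y# → (s, babbacbba, Y#)
  read b, top Y: go to t, push YY → (t, abbacbba, YY#)
  read a, top Y: go to s, push YY → (s, bbacbba, YYY#)
  read b, top Y: go to t, push YY → (t, bacbba, YYYY#)
  read b, top Y: go to p, push ε → (p, acbba, YYY#)
  read a, top Y: go to s, push Y → (s, cbba, YYY#)
  read c, top Y: go to s, push Y → (s, bba, YYY#)
  read b, top Y: go to t, push YY → (t, ba, YYYY#)
  read b, top Y: go to p, push ε → (p, a, YYY#)
  read a, top Y: go to s, push Y → (s, ε, YYY#)
All input consumed; M is in state s.

s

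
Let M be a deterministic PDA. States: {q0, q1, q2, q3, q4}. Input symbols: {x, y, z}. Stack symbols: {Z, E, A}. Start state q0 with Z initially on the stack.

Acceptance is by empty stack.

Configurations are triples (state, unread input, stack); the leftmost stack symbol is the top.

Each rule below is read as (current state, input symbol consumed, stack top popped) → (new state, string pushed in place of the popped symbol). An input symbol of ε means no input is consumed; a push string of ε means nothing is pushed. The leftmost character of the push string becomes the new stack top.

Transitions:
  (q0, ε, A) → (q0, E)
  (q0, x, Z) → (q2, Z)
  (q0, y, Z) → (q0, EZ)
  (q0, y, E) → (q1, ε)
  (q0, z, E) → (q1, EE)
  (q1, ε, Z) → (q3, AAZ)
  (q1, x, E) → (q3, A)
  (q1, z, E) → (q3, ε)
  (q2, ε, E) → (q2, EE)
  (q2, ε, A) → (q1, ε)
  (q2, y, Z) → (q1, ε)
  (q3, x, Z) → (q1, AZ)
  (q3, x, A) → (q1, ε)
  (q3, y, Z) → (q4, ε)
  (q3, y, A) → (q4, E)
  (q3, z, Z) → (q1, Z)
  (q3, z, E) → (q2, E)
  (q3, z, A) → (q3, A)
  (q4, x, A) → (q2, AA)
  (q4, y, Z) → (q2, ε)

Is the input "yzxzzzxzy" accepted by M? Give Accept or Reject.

(q0, yzxzzzxzy, Z)
  read y, top Z: go to q0, push EZ → (q0, zxzzzxzy, EZ)
  read z, top E: go to q1, push EE → (q1, xzzzxzy, EEZ)
  read x, top E: go to q3, push A → (q3, zzzxzy, AEZ)
  read z, top A: go to q3, push A → (q3, zzxzy, AEZ)
  read z, top A: go to q3, push A → (q3, zxzy, AEZ)
  read z, top A: go to q3, push A → (q3, xzy, AEZ)
  read x, top A: go to q1, push ε → (q1, zy, EZ)
  read z, top E: go to q3, push ε → (q3, y, Z)
  read y, top Z: go to q4, push ε → (q4, ε, ε)
All input consumed and the stack is empty.

Accept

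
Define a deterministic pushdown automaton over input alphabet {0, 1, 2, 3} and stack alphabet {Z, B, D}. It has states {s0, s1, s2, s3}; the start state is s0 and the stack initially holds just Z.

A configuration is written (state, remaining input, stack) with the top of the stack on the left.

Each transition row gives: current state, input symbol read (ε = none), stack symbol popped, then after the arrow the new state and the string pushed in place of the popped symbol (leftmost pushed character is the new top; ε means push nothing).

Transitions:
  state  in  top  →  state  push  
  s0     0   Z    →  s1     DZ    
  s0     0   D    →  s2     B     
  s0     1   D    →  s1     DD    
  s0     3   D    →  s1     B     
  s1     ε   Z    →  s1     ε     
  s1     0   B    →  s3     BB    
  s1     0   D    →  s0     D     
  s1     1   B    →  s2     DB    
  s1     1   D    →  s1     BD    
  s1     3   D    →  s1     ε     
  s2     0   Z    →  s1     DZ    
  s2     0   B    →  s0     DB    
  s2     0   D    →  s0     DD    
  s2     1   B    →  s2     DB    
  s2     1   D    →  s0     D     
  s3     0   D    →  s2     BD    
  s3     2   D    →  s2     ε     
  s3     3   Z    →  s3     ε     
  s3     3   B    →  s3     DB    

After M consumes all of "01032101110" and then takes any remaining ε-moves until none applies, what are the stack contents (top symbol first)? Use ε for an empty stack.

(s0, 01032101110, Z)
  read 0, top Z: go to s1, push DZ → (s1, 1032101110, DZ)
  read 1, top D: go to s1, push BD → (s1, 032101110, BDZ)
  read 0, top B: go to s3, push BB → (s3, 32101110, BBDZ)
  read 3, top B: go to s3, push DB → (s3, 2101110, DBBDZ)
  read 2, top D: go to s2, push ε → (s2, 101110, BBDZ)
  read 1, top B: go to s2, push DB → (s2, 01110, DBBDZ)
  read 0, top D: go to s0, push DD → (s0, 1110, DDBBDZ)
  read 1, top D: go to s1, push DD → (s1, 110, DDDBBDZ)
  read 1, top D: go to s1, push BD → (s1, 10, BDDDBBDZ)
  read 1, top B: go to s2, push DB → (s2, 0, DBDDDBBDZ)
  read 0, top D: go to s0, push DD → (s0, ε, DDBDDDBBDZ)
All input consumed in state s0 with stack DDBDDDBBDZ.

DDBDDDBBDZ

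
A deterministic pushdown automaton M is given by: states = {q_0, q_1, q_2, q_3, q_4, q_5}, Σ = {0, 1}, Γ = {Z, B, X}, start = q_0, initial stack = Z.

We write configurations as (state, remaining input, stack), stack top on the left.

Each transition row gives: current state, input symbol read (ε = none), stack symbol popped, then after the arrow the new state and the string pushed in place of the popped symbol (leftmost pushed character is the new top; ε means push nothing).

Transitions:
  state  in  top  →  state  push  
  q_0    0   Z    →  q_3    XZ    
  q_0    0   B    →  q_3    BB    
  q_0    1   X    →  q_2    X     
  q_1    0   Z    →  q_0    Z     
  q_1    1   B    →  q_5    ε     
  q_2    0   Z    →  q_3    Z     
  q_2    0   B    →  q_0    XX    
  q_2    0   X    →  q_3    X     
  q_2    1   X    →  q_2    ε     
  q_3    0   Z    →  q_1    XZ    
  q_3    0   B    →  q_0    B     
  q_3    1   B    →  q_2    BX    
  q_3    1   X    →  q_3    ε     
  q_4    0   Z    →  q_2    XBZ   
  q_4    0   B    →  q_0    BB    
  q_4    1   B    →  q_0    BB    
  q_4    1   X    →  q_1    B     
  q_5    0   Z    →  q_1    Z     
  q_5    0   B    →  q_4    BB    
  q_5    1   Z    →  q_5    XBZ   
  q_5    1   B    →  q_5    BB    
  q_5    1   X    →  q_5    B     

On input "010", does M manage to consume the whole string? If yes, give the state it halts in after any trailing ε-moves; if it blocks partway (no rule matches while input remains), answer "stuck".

(q_0, 010, Z)
  read 0, top Z: go to q_3, push XZ → (q_3, 10, XZ)
  read 1, top X: go to q_3, push ε → (q_3, 0, Z)
  read 0, top Z: go to q_1, push XZ → (q_1, ε, XZ)
All input consumed; M is in state q_1.

q_1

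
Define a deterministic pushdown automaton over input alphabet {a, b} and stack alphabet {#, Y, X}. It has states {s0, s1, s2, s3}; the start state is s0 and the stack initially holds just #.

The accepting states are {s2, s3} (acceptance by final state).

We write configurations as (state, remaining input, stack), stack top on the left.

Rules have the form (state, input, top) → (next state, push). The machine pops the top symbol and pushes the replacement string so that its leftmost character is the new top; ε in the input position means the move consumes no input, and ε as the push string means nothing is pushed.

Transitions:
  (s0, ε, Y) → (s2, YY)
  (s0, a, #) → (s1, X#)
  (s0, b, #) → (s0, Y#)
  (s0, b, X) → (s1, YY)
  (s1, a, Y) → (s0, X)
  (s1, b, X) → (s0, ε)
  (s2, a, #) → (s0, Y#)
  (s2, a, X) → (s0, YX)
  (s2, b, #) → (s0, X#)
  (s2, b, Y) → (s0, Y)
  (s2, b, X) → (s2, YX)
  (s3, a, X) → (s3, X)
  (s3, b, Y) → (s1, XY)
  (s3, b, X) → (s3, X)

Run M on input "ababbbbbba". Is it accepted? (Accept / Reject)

Reject

(s0, ababbbbbba, #) ⊢ (s1, babbbbbba, X#) ⊢ (s0, abbbbbba, #) ⊢ (s1, bbbbbba, X#) ⊢ (s0, bbbbba, #) ⊢ (s0, bbbba, Y#) ⊢ (s2, bbbba, YY#) ⊢ (s0, bbba, YY#) ⊢ (s2, bbba, YYY#) ⊢ (s0, bba, YYY#) ⊢ (s2, bba, YYYY#) ⊢ (s0, ba, YYYY#) ⊢ (s2, ba, YYYYY#) ⊢ (s0, a, YYYYY#) ⊢ (s2, a, YYYYYY#)
No transition applies at (s2, a, YYYYYY#); input not fully consumed.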